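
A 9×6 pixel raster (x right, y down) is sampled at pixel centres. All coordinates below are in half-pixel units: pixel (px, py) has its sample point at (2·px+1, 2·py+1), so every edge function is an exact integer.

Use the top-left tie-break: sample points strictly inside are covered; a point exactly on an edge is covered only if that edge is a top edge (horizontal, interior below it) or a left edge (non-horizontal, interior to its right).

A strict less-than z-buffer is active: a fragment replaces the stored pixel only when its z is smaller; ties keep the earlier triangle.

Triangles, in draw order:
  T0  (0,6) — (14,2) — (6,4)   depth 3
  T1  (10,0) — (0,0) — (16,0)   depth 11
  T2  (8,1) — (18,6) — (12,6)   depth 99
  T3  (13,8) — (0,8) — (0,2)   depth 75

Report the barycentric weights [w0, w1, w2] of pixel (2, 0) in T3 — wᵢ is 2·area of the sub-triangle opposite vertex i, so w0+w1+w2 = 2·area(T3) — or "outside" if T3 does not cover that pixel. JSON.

T0:
  2·area = 4  (B↔C swapped to make it positive)
  edge (0, 6)→(6, 4): d=(6,-2) top-left  bias=+0
  edge (6, 4)→(14, 2): d=(8,-2) top-left  bias=+0
  edge (14, 2)→(0, 6): d=(-14,4) right/bottom  bias=-1
    (7,0)@(15, 1): e=[0,-6,10] → .  [on edge]
    (4,1)@(9, 3): e=[0,-2,6] → .  [on edge]
    (1,2)@(3, 5): e=[0,2,2] → X  [on edge]
    (2,2)@(5, 5): e=[4,6,-6] → .
    (1,3)@(3, 7): e=[12,18,-26] → .
  covered (1 px):
    . . . . . . . . .
    . . . . . . . . .
    . X . . . . . . .
    . . . . . . . . .
    . . . . . . . . .
    . . . . . . . . .
T1:
  degenerate (2·area = 0) — covers nothing
T2:
  2·area = 30
  edge (8, 1)→(18, 6): d=(10,5) right/bottom  bias=-1
  edge (18, 6)→(12, 6): d=(-6,0) right/bottom  bias=-1
  edge (12, 6)→(8, 1): d=(-4,-5) top-left  bias=+0
    (5,1)@(11, 3): e=[5,18,7] → X
    (6,1)@(13, 3): e=[-5,18,17] → .
    (5,2)@(11, 5): e=[25,6,-1] → .
    (6,2)@(13, 5): e=[15,6,9] → X
    (7,2)@(15, 5): e=[5,6,19] → X
    (8,2)@(17, 5): e=[-5,6,29] → .
    (6,3)@(13, 7): e=[35,-6,1] → .
    (7,3)@(15, 7): e=[25,-6,11] → .
  covered (3 px):
    . . . . . . . . .
    . . . . . X . . .
    . . . . . . X X .
    . . . . . . . . .
    . . . . . . . . .
    . . . . . . . . .
T3:
  2·area = 78
  edge (13, 8)→(0, 8): d=(-13,0) right/bottom  bias=-1
  edge (0, 8)→(0, 2): d=(0,-6) top-left  bias=+0
  edge (0, 2)→(13, 8): d=(13,6) right/bottom  bias=-1
    (0,1)@(1, 3): e=[65,6,7] → X
    (1,1)@(3, 3): e=[65,18,-5] → .
    (0,2)@(1, 5): e=[39,6,33] → X
    (1,2)@(3, 5): e=[39,18,21] → X
    (2,2)@(5, 5): e=[39,30,9] → X
    (3,2)@(7, 5): e=[39,42,-3] → .
    (0,3)@(1, 7): e=[13,6,59] → X
    (3,3)@(7, 7): e=[13,42,23] → X
    (4,3)@(9, 7): e=[13,54,11] → X
    (5,3)@(11, 7): e=[13,66,-1] → .
    (0,4)@(1, 9): e=[-13,6,85] → .
    (1,4)@(3, 9): e=[-13,18,73] → .
  covered (9 px):
    . . . . . . . . .
    X . . . . . . . .
    X X X . . . . . .
    X X X X X . . . .
    . . . . . . . . .
    . . . . . . . . .

Final: "outside"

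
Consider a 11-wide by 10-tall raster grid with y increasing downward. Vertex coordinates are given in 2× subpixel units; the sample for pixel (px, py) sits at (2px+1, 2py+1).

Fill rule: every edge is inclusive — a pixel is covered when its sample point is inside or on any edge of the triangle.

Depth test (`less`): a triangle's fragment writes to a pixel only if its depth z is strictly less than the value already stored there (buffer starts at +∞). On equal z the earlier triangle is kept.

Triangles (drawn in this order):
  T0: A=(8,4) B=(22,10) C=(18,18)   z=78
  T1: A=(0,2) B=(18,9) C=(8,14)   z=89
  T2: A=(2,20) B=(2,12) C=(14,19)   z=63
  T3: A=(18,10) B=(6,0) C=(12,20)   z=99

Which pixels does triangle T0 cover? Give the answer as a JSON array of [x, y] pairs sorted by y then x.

T0:
  2·area = 136
  edge (8, 4)→(22, 10): d=(14,6) inclusive
  edge (22, 10)→(18, 18): d=(-4,8) inclusive
  edge (18, 18)→(8, 4): d=(-10,-14) inclusive
    (0,0)@(1, 1): e=[0,204,-68] → ·  [on edge]
    (4,2)@(9, 5): e=[8,124,4] → #
    (5,2)@(11, 5): e=[-4,108,32] → ·
    (4,3)@(9, 7): e=[36,116,-16] → ·
    (5,3)@(11, 7): e=[24,100,12] → #
    (6,3)@(13, 7): e=[12,84,40] → #
    (7,3)@(15, 7): e=[0,68,68] → #  [on edge]
    (8,3)@(17, 7): e=[-12,52,96] → ·
    (5,4)@(11, 9): e=[52,92,-8] → ·
    (6,4)@(13, 9): e=[40,76,20] → #
    (8,4)@(17, 9): e=[16,44,76] → #
    (9,4)@(19, 9): e=[4,28,104] → #
    (6,5)@(13, 11): e=[68,68,0] → #  [on edge]
  covered (18 px):
    · · · · · · · · · · ·
    · · · · · · · · · · ·
    · · · · # · · · · · ·
    · · · · · # # # · · ·
    · · · · · · # # # # ·
    · · · · · · # # # # #
    · · · · · · · # # # ·
    · · · · · · · · # # ·
    · · · · · · · · · · ·
    · · · · · · · · · · ·
T1:
  2·area = 160
  edge (0, 2)→(18, 9): d=(18,7) inclusive
  edge (18, 9)→(8, 14): d=(-10,5) inclusive
  edge (8, 14)→(0, 2): d=(-8,-12) inclusive
    (0,1)@(1, 3): e=[11,145,4] → #
    (1,1)@(3, 3): e=[-3,135,28] → ·
    (0,2)@(1, 5): e=[47,125,-12] → ·
    (1,2)@(3, 5): e=[33,115,12] → #
    (2,2)@(5, 5): e=[19,105,36] → #
    (3,2)@(7, 5): e=[5,95,60] → #
    (4,2)@(9, 5): e=[-9,85,84] → ·
    (1,3)@(3, 7): e=[69,95,-4] → ·
    (2,3)@(5, 7): e=[55,85,20] → #
    (4,3)@(9, 7): e=[27,65,68] → #
    (5,3)@(11, 7): e=[13,55,92] → #
    (6,3)@(13, 7): e=[-1,45,116] → ·
  covered (20 px):
    · · · · · · · · · · ·
    # · · · · · · · · · ·
    · # # # · · · · · · ·
    · · # # # # · · · · ·
    · · # # # # # # # · ·
    · · · # # # # · · · ·
    · · · · # · · · · · ·
    · · · · · · · · · · ·
    · · · · · · · · · · ·
    · · · · · · · · · · ·
T2:
  2·area = 96
  edge (2, 20)→(2, 12): d=(0,-8) inclusive
  edge (2, 12)→(14, 19): d=(12,7) inclusive
  edge (14, 19)→(2, 20): d=(-12,1) inclusive
    (1,6)@(3, 13): e=[8,5,83] → #
    (2,6)@(5, 13): e=[24,-9,81] → ·
    (1,7)@(3, 15): e=[8,29,59] → #
    (2,7)@(5, 15): e=[24,15,57] → #
    (3,7)@(7, 15): e=[40,1,55] → #
    (4,7)@(9, 15): e=[56,-13,53] → ·
    (1,8)@(3, 17): e=[8,53,35] → #
    (4,8)@(9, 17): e=[56,11,29] → #
    (5,8)@(11, 17): e=[72,-3,27] → ·
    (1,9)@(3, 19): e=[8,77,11] → #
    (5,9)@(11, 19): e=[72,21,3] → #
    (6,9)@(13, 19): e=[88,7,1] → #
  covered (14 px):
    · · · · · · · · · · ·
    · · · · · · · · · · ·
    · · · · · · · · · · ·
    · · · · · · · · · · ·
    · · · · · · · · · · ·
    · · · · · · · · · · ·
    · # · · · · · · · · ·
    · # # # · · · · · · ·
    · # # # # · · · · · ·
    · # # # # # # · · · ·
T3:
  2·area = 180  (B↔C swapped to make it positive)
  edge (18, 10)→(12, 20): d=(-6,10) inclusive
  edge (12, 20)→(6, 0): d=(-6,-20) inclusive
  edge (6, 0)→(18, 10): d=(12,10) inclusive
    (3,0)@(7, 1): e=[164,14,2] → #
    (4,0)@(9, 1): e=[144,54,-18] → ·
    (3,1)@(7, 3): e=[152,2,26] → #
    (4,1)@(9, 3): e=[132,42,6] → #
    (5,1)@(11, 3): e=[112,82,-14] → ·
    (3,2)@(7, 5): e=[140,-10,50] → ·
    (4,2)@(9, 5): e=[120,30,30] → #
    (5,2)@(11, 5): e=[100,70,10] → #
    (6,2)@(13, 5): e=[80,110,-10] → ·
    (10,2)@(21, 5): e=[0,270,-90] → ·  [on edge]
    (4,3)@(9, 7): e=[108,18,54] → #
    (6,3)@(13, 7): e=[68,98,14] → #
    (7,7)@(15, 15): e=[0,90,90] → #  [on edge]
  covered (23 px):
    · · · # · · · · · · ·
    · · · # # · · · · · ·
    · · · · # # · · · · ·
    · · · · # # # · · · ·
    · · · · # # # # · · ·
    · · · · · # # # # · ·
    · · · · · # # # · · ·
    · · · · · # # # · · ·
    · · · · · · # · · · ·
    · · · · · · · · · · ·

Answer: [[4,2],[5,3],[6,3],[7,3],[6,4],[7,4],[8,4],[9,4],[6,5],[7,5],[8,5],[9,5],[10,5],[7,6],[8,6],[9,6],[8,7],[9,7]]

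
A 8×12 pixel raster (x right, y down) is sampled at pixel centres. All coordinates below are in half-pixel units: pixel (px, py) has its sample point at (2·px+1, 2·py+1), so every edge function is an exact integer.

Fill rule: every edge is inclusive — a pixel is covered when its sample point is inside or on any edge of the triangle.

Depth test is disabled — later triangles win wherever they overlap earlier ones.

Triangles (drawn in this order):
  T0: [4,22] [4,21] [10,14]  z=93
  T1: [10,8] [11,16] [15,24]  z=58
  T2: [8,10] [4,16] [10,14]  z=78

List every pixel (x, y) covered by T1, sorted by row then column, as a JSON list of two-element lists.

T0:
  2·area = 6
  edge (4, 22)→(4, 21): d=(0,-1) inclusive
  edge (4, 21)→(10, 14): d=(6,-7) inclusive
  edge (10, 14)→(4, 22): d=(-6,8) inclusive
  covered (0 px):
    · · · · · · · ·
    · · · · · · · ·
    · · · · · · · ·
    · · · · · · · ·
    · · · · · · · ·
    · · · · · · · ·
    · · · · · · · ·
    · · · · · · · ·
    · · · · · · · ·
    · · · · · · · ·
    · · · · · · · ·
    · · · · · · · ·
T1:
  2·area = 24  (B↔C swapped to make it positive)
  edge (10, 8)→(15, 24): d=(5,16) inclusive
  edge (15, 24)→(11, 16): d=(-4,-8) inclusive
  edge (11, 16)→(10, 8): d=(-1,-8) inclusive
    (5,6)@(11, 13): e=[9,12,3] → #
    (6,6)@(13, 13): e=[-23,28,19] → ·
    (5,7)@(11, 15): e=[19,4,1] → #
    (6,7)@(13, 15): e=[-13,20,17] → ·
    (5,8)@(11, 17): e=[29,-4,-1] → ·
    (6,9)@(13, 19): e=[7,4,13] → #
    (7,9)@(15, 19): e=[-25,20,29] → ·
    (6,10)@(13, 21): e=[17,-4,11] → ·
  covered (3 px):
    · · · · · · · ·
    · · · · · · · ·
    · · · · · · · ·
    · · · · · · · ·
    · · · · · · · ·
    · · · · · · · ·
    · · · · · # · ·
    · · · · · # · ·
    · · · · · · · ·
    · · · · · · # ·
    · · · · · · · ·
    · · · · · · · ·
T2:
  2·area = 28  (B↔C swapped to make it positive)
  edge (8, 10)→(10, 14): d=(2,4) inclusive
  edge (10, 14)→(4, 16): d=(-6,2) inclusive
  edge (4, 16)→(8, 10): d=(4,-6) inclusive
    (3,6)@(7, 13): e=[10,12,6] → #
    (4,6)@(9, 13): e=[2,8,18] → #
    (5,6)@(11, 13): e=[-6,4,30] → ·
    (6,6)@(13, 13): e=[-14,0,42] → ·  [on edge]
    (2,7)@(5, 15): e=[22,4,2] → #
    (3,7)@(7, 15): e=[14,0,14] → #  [on edge]
    (4,7)@(9, 15): e=[6,-4,26] → ·
    (0,8)@(1, 17): e=[42,0,-14] → ·  [on edge]
    (2,8)@(5, 17): e=[26,-8,10] → ·
    (3,8)@(7, 17): e=[18,-12,22] → ·
  covered (4 px):
    · · · · · · · ·
    · · · · · · · ·
    · · · · · · · ·
    · · · · · · · ·
    · · · · · · · ·
    · · · · · · · ·
    · · · # # · · ·
    · · # # · · · ·
    · · · · · · · ·
    · · · · · · · ·
    · · · · · · · ·
    · · · · · · · ·

Final: [[5,6],[5,7],[6,9]]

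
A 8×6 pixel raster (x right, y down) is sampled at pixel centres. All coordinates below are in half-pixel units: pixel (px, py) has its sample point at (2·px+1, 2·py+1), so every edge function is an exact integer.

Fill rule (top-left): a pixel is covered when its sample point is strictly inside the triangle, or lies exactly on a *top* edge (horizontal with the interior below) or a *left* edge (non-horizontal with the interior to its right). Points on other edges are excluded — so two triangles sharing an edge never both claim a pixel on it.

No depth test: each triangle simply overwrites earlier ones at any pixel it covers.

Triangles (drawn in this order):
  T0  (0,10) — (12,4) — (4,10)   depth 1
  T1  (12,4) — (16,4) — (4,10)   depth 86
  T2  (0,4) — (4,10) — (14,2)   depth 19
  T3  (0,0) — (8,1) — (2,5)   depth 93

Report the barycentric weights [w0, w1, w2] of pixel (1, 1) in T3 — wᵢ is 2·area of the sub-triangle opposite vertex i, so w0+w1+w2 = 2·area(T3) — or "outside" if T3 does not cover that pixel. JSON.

T0:
  2·area = 24
  edge (0, 10)→(12, 4): d=(12,-6) top-left  bias=+0
  edge (12, 4)→(4, 10): d=(-8,6) right/bottom  bias=-1
  edge (4, 10)→(0, 10): d=(-4,0) right/bottom  bias=-1
    (3,3)@(7, 7): e=[6,6,12] → #
    (4,3)@(9, 7): e=[18,-6,12] → ·
    (1,4)@(3, 9): e=[6,14,4] → #
    (2,4)@(5, 9): e=[18,2,4] → #
    (3,4)@(7, 9): e=[30,-10,4] → ·
    (1,5)@(3, 11): e=[30,-2,-4] → ·
    (2,5)@(5, 11): e=[42,-14,-4] → ·
  covered (3 px):
    · · · · · · · ·
    · · · · · · · ·
    · · · · · · · ·
    · · · # · · · ·
    · # # · · · · ·
    · · · · · · · ·
T1:
  2·area = 24
  edge (12, 4)→(16, 4): d=(4,0) top-left  bias=+0
  edge (16, 4)→(4, 10): d=(-12,6) right/bottom  bias=-1
  edge (4, 10)→(12, 4): d=(8,-6) top-left  bias=+0
    (5,2)@(11, 5): e=[4,18,2] → #
    (6,2)@(13, 5): e=[4,6,14] → #
    (7,2)@(15, 5): e=[4,-6,26] → ·
    (4,3)@(9, 7): e=[12,6,6] → #
    (5,3)@(11, 7): e=[12,-6,18] → ·
    (6,3)@(13, 7): e=[12,-18,30] → ·
    (4,4)@(9, 9): e=[20,-18,22] → ·
  covered (3 px):
    · · · · · · · ·
    · · · · · · · ·
    · · · · · # # ·
    · · · · # · · ·
    · · · · · · · ·
    · · · · · · · ·
T2:
  2·area = 92  (B↔C swapped to make it positive)
  edge (0, 4)→(14, 2): d=(14,-2) top-left  bias=+0
  edge (14, 2)→(4, 10): d=(-10,8) right/bottom  bias=-1
  edge (4, 10)→(0, 4): d=(-4,-6) top-left  bias=+0
    (3,1)@(7, 3): e=[0,46,46] → #  [on edge]
    (4,1)@(9, 3): e=[4,30,58] → #
    (5,1)@(11, 3): e=[8,14,70] → #
    (6,1)@(13, 3): e=[12,-2,82] → ·
    (0,2)@(1, 5): e=[16,74,2] → #
    (1,2)@(3, 5): e=[20,58,14] → #
    (2,2)@(5, 5): e=[24,42,26] → #
    (5,2)@(11, 5): e=[36,-6,62] → ·
    (0,3)@(1, 7): e=[44,54,-6] → ·
    (1,3)@(3, 7): e=[48,38,6] → #
    (4,3)@(9, 7): e=[60,-10,42] → ·
    (1,4)@(3, 9): e=[76,18,-2] → ·
  covered (12 px):
    · · · · · · · ·
    · · · # # # · ·
    # # # # # · · ·
    · # # # · · · ·
    · · # · · · · ·
    · · · · · · · ·
T3:
  2·area = 38
  edge (0, 0)→(8, 1): d=(8,1) right/bottom  bias=-1
  edge (8, 1)→(2, 5): d=(-6,4) right/bottom  bias=-1
  edge (2, 5)→(0, 0): d=(-2,-5) top-left  bias=+0
    (0,0)@(1, 1): e=[7,28,3] → #
    (1,0)@(3, 1): e=[5,20,13] → #
    (2,0)@(5, 1): e=[3,12,23] → #
    (3,0)@(7, 1): e=[1,4,33] → #
    (4,0)@(9, 1): e=[-1,-4,43] → ·
    (0,1)@(1, 3): e=[23,16,-1] → ·
    (1,1)@(3, 3): e=[21,8,9] → #
    (2,1)@(5, 3): e=[19,0,19] → ·  [on edge]
    (3,1)@(7, 3): e=[17,-8,29] → ·
    (1,2)@(3, 5): e=[37,-4,5] → ·
  covered (5 px):
    # # # # · · · ·
    · # · · · · · ·
    · · · · · · · ·
    · · · · · · · ·
    · · · · · · · ·
    · · · · · · · ·

Final: [8,9,21]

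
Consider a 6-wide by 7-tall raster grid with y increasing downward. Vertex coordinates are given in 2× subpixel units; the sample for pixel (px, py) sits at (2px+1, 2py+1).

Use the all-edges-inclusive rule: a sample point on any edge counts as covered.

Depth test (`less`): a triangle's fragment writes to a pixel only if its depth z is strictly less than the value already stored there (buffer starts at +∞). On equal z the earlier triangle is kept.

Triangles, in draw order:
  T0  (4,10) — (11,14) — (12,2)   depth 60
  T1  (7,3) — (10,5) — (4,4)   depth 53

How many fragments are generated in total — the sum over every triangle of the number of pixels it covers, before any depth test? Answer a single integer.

T0:
  2·area = 88  (B↔C swapped to make it positive)
  edge (4, 10)→(12, 2): d=(8,-8) inclusive
  edge (12, 2)→(11, 14): d=(-1,12) inclusive
  edge (11, 14)→(4, 10): d=(-7,-4) inclusive
    (5,1)@(11, 3): e=[0,11,77] → █  [on edge]
    (4,2)@(9, 5): e=[0,33,55] → █  [on edge]
    (3,3)@(7, 7): e=[0,55,33] → █  [on edge]
    (2,4)@(5, 9): e=[0,77,11] → █  [on edge]
    (1,5)@(3, 11): e=[0,99,-11] → ·  [on edge]
    (2,5)@(5, 11): e=[16,75,-3] → ·
    (3,5)@(7, 11): e=[32,51,5] → █
    (0,6)@(1, 13): e=[0,121,-33] → ·  [on edge]
    (3,6)@(7, 13): e=[48,49,-9] → ·
    (4,6)@(9, 13): e=[64,25,-1] → ·
    (5,6)@(11, 13): e=[80,1,7] → █
  covered (14 px):
    · · · · · ·
    · · · · · █
    · · · · █ █
    · · · █ █ █
    · · █ █ █ █
    · · · █ █ █
    · · · · · █
T1:
  2·area = 9
  edge (7, 3)→(10, 5): d=(3,2) inclusive
  edge (10, 5)→(4, 4): d=(-6,-1) inclusive
  edge (4, 4)→(7, 3): d=(3,-1) inclusive
    (3,1)@(7, 3): e=[0,9,0] → █  [on edge]
    (4,1)@(9, 3): e=[-4,11,2] → ·
    (0,2)@(1, 5): e=[18,-9,0] → ·  [on edge]
    (3,2)@(7, 5): e=[6,-3,6] → ·
  covered (1 px):
    · · · · · ·
    · · · █ · ·
    · · · · · ·
    · · · · · ·
    · · · · · ·
    · · · · · ·
    · · · · · ·

Answer: 15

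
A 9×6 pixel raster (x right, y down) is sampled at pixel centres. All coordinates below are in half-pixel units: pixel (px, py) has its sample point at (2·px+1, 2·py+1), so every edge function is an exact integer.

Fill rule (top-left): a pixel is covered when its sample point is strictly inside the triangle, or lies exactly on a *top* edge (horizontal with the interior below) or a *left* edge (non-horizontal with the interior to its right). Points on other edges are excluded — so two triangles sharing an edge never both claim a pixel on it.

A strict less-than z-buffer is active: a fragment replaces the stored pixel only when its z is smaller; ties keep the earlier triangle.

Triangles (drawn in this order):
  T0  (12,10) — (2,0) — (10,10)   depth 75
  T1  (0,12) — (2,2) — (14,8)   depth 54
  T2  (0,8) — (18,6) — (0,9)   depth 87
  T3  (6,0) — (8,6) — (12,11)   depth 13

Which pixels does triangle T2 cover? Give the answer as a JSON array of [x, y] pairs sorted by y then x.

T0:
  2·area = 20  (B↔C swapped to make it positive)
  edge (12, 10)→(10, 10): d=(-2,0) right/bottom  bias=-1
  edge (10, 10)→(2, 0): d=(-8,-10) top-left  bias=+0
  edge (2, 0)→(12, 10): d=(10,10) right/bottom  bias=-1
    (1,0)@(3, 1): e=[18,2,0] → ·  [on edge]
    (2,1)@(5, 3): e=[14,6,0] → ·  [on edge]
    (3,2)@(7, 5): e=[10,10,0] → ·  [on edge]
    (4,3)@(9, 7): e=[6,14,0] → ·  [on edge]
    (5,4)@(11, 9): e=[2,18,0] → ·  [on edge]
    (6,5)@(13, 11): e=[-2,22,0] → ·  [on edge]
  covered (0 px):
    · · · · · · · · ·
    · · · · · · · · ·
    · · · · · · · · ·
    · · · · · · · · ·
    · · · · · · · · ·
    · · · · · · · · ·
T1:
  2·area = 132
  edge (0, 12)→(2, 2): d=(2,-10) top-left  bias=+0
  edge (2, 2)→(14, 8): d=(12,6) right/bottom  bias=-1
  edge (14, 8)→(0, 12): d=(-14,4) right/bottom  bias=-1
    (1,1)@(3, 3): e=[12,6,114] → █
    (2,1)@(5, 3): e=[32,-6,106] → ·
    (1,2)@(3, 5): e=[16,30,86] → █
    (2,2)@(5, 5): e=[36,18,78] → █
    (3,2)@(7, 5): e=[56,6,70] → █
    (4,2)@(9, 5): e=[76,-6,62] → ·
    (0,3)@(1, 7): e=[0,66,66] → █  [on edge]
    (4,3)@(9, 7): e=[80,18,34] → █
    (5,3)@(11, 7): e=[100,6,26] → █
    (6,3)@(13, 7): e=[120,-6,18] → ·
    (0,4)@(1, 9): e=[4,90,38] → █
    (5,4)@(11, 9): e=[104,30,-2] → ·
  covered (17 px):
    · · · · · · · · ·
    · █ · · · · · · ·
    · █ █ █ · · · · ·
    █ █ █ █ █ █ · · ·
    █ █ █ █ █ · · · ·
    █ █ · · · · · · ·
T2:
  2·area = 18
  edge (0, 8)→(18, 6): d=(18,-2) top-left  bias=+0
  edge (18, 6)→(0, 9): d=(-18,3) right/bottom  bias=-1
  edge (0, 9)→(0, 8): d=(0,-1) top-left  bias=+0
    (4,3)@(9, 7): e=[0,9,9] → █  [on edge]
    (5,3)@(11, 7): e=[4,3,11] → █
    (6,3)@(13, 7): e=[8,-3,13] → ·
    (4,4)@(9, 9): e=[36,-27,9] → ·
    (5,4)@(11, 9): e=[40,-33,11] → ·
  covered (2 px):
    · · · · · · · · ·
    · · · · · · · · ·
    · · · · · · · · ·
    · · · · █ █ · · ·
    · · · · · · · · ·
    · · · · · · · · ·
T3:
  2·area = 14  (B↔C swapped to make it positive)
  edge (6, 0)→(12, 11): d=(6,11) right/bottom  bias=-1
  edge (12, 11)→(8, 6): d=(-4,-5) top-left  bias=+0
  edge (8, 6)→(6, 0): d=(-2,-6) top-left  bias=+0
    (3,1)@(7, 3): e=[7,7,0] → █  [on edge]
    (4,1)@(9, 3): e=[-15,17,12] → ·
    (3,2)@(7, 5): e=[19,-1,-4] → ·
    (4,3)@(9, 7): e=[9,1,4] → █
    (5,3)@(11, 7): e=[-13,11,16] → ·
    (4,4)@(9, 9): e=[21,-7,0] → ·  [on edge]
  covered (2 px):
    · · · · · · · · ·
    · · · █ · · · · ·
    · · · · · · · · ·
    · · · · █ · · · ·
    · · · · · · · · ·
    · · · · · · · · ·

Answer: [[4,3],[5,3]]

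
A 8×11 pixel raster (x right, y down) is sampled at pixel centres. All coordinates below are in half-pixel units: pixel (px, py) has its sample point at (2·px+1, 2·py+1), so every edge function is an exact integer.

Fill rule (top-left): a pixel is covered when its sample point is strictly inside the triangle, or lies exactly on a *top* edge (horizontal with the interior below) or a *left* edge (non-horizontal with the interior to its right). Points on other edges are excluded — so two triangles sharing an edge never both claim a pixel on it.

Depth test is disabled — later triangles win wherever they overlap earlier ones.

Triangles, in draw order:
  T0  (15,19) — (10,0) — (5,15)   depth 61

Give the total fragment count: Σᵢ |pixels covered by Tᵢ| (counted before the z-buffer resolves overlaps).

T0:
  2·area = 170  (B↔C swapped to make it positive)
  edge (15, 19)→(5, 15): d=(-10,-4) top-left  bias=+0
  edge (5, 15)→(10, 0): d=(5,-15) top-left  bias=+0
  edge (10, 0)→(15, 19): d=(5,19) right/bottom  bias=-1
    (4,1)@(9, 3): e=[136,0,34] → X  [on edge]
    (5,1)@(11, 3): e=[144,30,-4] → .
    (4,2)@(9, 5): e=[116,10,44] → X
    (5,2)@(11, 5): e=[124,40,6] → X
    (6,2)@(13, 5): e=[132,70,-32] → .
    (4,3)@(9, 7): e=[96,20,54] → X
    (6,3)@(13, 7): e=[112,80,-22] → .
    (3,4)@(7, 9): e=[68,0,102] → X  [on edge]
    (6,4)@(13, 9): e=[92,90,-12] → .
    (3,5)@(7, 11): e=[48,10,112] → X
    (6,5)@(13, 11): e=[72,100,-2] → .
    (3,6)@(7, 13): e=[28,20,122] → X
    (2,7)@(5, 15): e=[0,0,170] → X  [on edge]
    (7,9)@(15, 19): e=[0,170,0] → .  [on edge]
    (1,10)@(3, 21): e=[-68,0,238] → .  [on edge]
  covered (22 px):
    . . . . . . . .
    . . . . X . . .
    . . . . X X . .
    . . . . X X . .
    . . . X X X . .
    . . . X X X . .
    . . . X X X X .
    . . X X X X X .
    . . . . . X X .
    . . . . . . . .
    . . . . . . . .

Final: 22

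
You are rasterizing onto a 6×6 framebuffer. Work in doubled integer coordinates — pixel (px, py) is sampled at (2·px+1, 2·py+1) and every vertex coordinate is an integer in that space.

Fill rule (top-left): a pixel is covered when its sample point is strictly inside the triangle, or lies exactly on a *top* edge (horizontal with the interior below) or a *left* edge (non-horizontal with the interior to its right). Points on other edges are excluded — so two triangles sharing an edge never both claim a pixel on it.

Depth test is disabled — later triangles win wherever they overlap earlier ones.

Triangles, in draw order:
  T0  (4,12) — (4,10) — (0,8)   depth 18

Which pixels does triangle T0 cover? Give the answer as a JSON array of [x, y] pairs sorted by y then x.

T0:
  2·area = 8  (B↔C swapped to make it positive)
  edge (4, 12)→(0, 8): d=(-4,-4) top-left  bias=+0
  edge (0, 8)→(4, 10): d=(4,2) right/bottom  bias=-1
  edge (4, 10)→(4, 12): d=(0,2) right/bottom  bias=-1
    (0,4)@(1, 9): e=[0,2,6] → █  [on edge]
    (1,4)@(3, 9): e=[8,-2,2] → ·
    (0,5)@(1, 11): e=[-8,10,6] → ·
    (1,5)@(3, 11): e=[0,6,2] → █  [on edge]
    (2,5)@(5, 11): e=[8,2,-2] → ·
  covered (2 px):
    · · · · · ·
    · · · · · ·
    · · · · · ·
    · · · · · ·
    █ · · · · ·
    · █ · · · ·

Answer: [[0,4],[1,5]]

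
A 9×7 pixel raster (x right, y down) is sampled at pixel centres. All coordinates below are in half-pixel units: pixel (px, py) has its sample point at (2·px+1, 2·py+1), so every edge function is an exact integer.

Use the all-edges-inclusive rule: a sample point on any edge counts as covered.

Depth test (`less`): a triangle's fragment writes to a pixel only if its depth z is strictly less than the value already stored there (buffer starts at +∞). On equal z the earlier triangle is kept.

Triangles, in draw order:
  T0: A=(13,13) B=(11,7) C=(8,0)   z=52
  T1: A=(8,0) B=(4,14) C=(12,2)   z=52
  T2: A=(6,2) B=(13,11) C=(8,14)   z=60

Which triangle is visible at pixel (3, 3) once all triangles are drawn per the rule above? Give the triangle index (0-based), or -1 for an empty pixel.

T0:
  2·area = 4  (B↔C swapped to make it positive)
  edge (13, 13)→(8, 0): d=(-5,-13) inclusive
  edge (8, 0)→(11, 7): d=(3,7) inclusive
  edge (11, 7)→(13, 13): d=(2,6) inclusive
    (4,0)@(9, 1): e=[8,-4,0] → .  [on edge]
    (5,3)@(11, 7): e=[4,0,0] → X  [on edge]
    (6,3)@(13, 7): e=[30,-14,-12] → .
    (5,4)@(11, 9): e=[-6,6,4] → .
    (6,6)@(13, 13): e=[0,4,0] → X  [on edge]
    (7,6)@(15, 13): e=[26,-10,-12] → .
  covered (2 px):
    . . . . . . . . .
    . . . . . . . . .
    . . . . . . . . .
    . . . . . X . . .
    . . . . . . . . .
    . . . . . . . . .
    . . . . . . X . .
T1:
  2·area = 64  (B↔C swapped to make it positive)
  edge (8, 0)→(12, 2): d=(4,2) inclusive
  edge (12, 2)→(4, 14): d=(-8,12) inclusive
  edge (4, 14)→(8, 0): d=(4,-14) inclusive
    (4,0)@(9, 1): e=[2,44,18] → X
    (5,0)@(11, 1): e=[-2,20,46] → .
    (4,1)@(9, 3): e=[10,28,26] → X
    (5,1)@(11, 3): e=[6,4,54] → X
    (6,1)@(13, 3): e=[2,-20,82] → .
    (3,2)@(7, 5): e=[22,36,6] → X
    (5,2)@(11, 5): e=[14,-12,62] → .
    (3,3)@(7, 7): e=[30,20,14] → X
    (4,3)@(9, 7): e=[26,-4,42] → .
    (3,4)@(7, 9): e=[38,4,22] → X
    (4,4)@(9, 9): e=[34,-20,50] → .
    (2,5)@(5, 11): e=[50,12,2] → X
  covered (8 px):
    . . . . X . . . .
    . . . . X X . . .
    . . . X X . . . .
    . . . X . . . . .
    . . . X . . . . .
    . . X . . . . . .
    . . . . . . . . .
T2:
  2·area = 66
  edge (6, 2)→(13, 11): d=(7,9) inclusive
  edge (13, 11)→(8, 14): d=(-5,3) inclusive
  edge (8, 14)→(6, 2): d=(-2,-12) inclusive
    (3,2)@(7, 5): e=[12,48,6] → X
    (4,2)@(9, 5): e=[-6,42,30] → .
    (3,3)@(7, 7): e=[26,38,2] → X
    (4,3)@(9, 7): e=[8,32,26] → X
    (5,3)@(11, 7): e=[-10,26,50] → .
    (3,4)@(7, 9): e=[40,28,-2] → .
    (4,4)@(9, 9): e=[22,22,22] → X
    (5,4)@(11, 9): e=[4,16,46] → X
    (6,4)@(13, 9): e=[-14,10,70] → .
    (4,5)@(9, 11): e=[36,12,18] → X
    (6,5)@(13, 11): e=[0,0,66] → X  [on edge]
    (7,5)@(15, 11): e=[-18,-6,90] → .
  covered (9 px):
    . . . . . . . . .
    . . . . . . . . .
    . . . X . . . . .
    . . . X X . . . .
    . . . . X X . . .
    . . . . X X X . .
    . . . . X . . . .

Z-buffer (winner per pixel, '.' = empty):
  . . . . 1 . . . .
  . . . . 1 1 . . .
  . . . 1 1 . . . .
  . . . 1 2 0 . . .
  . . . 1 2 2 . . .
  . . 1 . 2 2 2 . .
  . . . . 2 . 0 . .

Answer: 1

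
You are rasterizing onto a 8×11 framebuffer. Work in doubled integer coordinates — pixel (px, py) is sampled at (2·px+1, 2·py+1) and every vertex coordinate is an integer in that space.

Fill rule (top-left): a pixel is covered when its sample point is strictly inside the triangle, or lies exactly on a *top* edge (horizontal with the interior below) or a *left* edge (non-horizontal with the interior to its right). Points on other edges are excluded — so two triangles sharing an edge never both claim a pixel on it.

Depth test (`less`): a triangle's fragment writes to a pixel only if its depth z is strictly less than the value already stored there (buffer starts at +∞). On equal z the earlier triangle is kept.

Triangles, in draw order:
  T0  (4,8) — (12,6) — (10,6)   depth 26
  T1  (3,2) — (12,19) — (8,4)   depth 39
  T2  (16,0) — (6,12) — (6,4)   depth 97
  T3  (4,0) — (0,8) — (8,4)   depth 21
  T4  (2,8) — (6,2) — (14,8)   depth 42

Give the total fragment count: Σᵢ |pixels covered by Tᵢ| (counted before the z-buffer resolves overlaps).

T0:
  2·area = 4  (B↔C swapped to make it positive)
  edge (4, 8)→(10, 6): d=(6,-2) top-left  bias=+0
  edge (10, 6)→(12, 6): d=(2,0) top-left  bias=+0
  edge (12, 6)→(4, 8): d=(-8,2) right/bottom  bias=-1
    (6,2)@(13, 5): e=[0,-2,6] → ·  [on edge]
    (3,3)@(7, 7): e=[0,2,2] → #  [on edge]
    (4,3)@(9, 7): e=[4,2,-2] → ·
    (0,4)@(1, 9): e=[0,6,-2] → ·  [on edge]
    (3,4)@(7, 9): e=[12,6,-14] → ·
  covered (1 px):
    · · · · · · · ·
    · · · · · · · ·
    · · · · · · · ·
    · · · # · · · ·
    · · · · · · · ·
    · · · · · · · ·
    · · · · · · · ·
    · · · · · · · ·
    · · · · · · · ·
    · · · · · · · ·
    · · · · · · · ·
T1:
  2·area = 67  (B↔C swapped to make it positive)
  edge (3, 2)→(8, 4): d=(5,2) right/bottom  bias=-1
  edge (8, 4)→(12, 19): d=(4,15) right/bottom  bias=-1
  edge (12, 19)→(3, 2): d=(-9,-17) top-left  bias=+0
    (2,1)@(5, 3): e=[1,41,25] → #
    (3,1)@(7, 3): e=[-3,11,59] → ·
    (2,2)@(5, 5): e=[11,49,7] → #
    (3,2)@(7, 5): e=[7,19,41] → #
    (4,2)@(9, 5): e=[3,-11,75] → ·
    (2,3)@(5, 7): e=[21,57,-11] → ·
    (3,3)@(7, 7): e=[17,27,23] → #
    (4,3)@(9, 7): e=[13,-3,57] → ·
    (3,4)@(7, 9): e=[27,35,5] → #
    (4,4)@(9, 9): e=[23,5,39] → #
    (5,4)@(11, 9): e=[19,-25,73] → ·
    (3,5)@(7, 11): e=[37,43,-13] → ·
  covered (9 px):
    · · · · · · · ·
    · · # · · · · ·
    · · # # · · · ·
    · · · # · · · ·
    · · · # # · · ·
    · · · · # · · ·
    · · · · # · · ·
    · · · · · · · ·
    · · · · · # · ·
    · · · · · · · ·
    · · · · · · · ·
T2:
  2·area = 80
  edge (16, 0)→(6, 12): d=(-10,12) right/bottom  bias=-1
  edge (6, 12)→(6, 4): d=(0,-8) top-left  bias=+0
  edge (6, 4)→(16, 0): d=(10,-4) top-left  bias=+0
    (7,0)@(15, 1): e=[2,72,6] → #
    (4,1)@(9, 3): e=[54,24,2] → #
    (5,1)@(11, 3): e=[30,40,10] → #
    (6,1)@(13, 3): e=[6,56,18] → #
    (7,1)@(15, 3): e=[-18,72,26] → ·
    (3,2)@(7, 5): e=[58,8,14] → #
    (6,2)@(13, 5): e=[-14,56,38] → ·
    (3,3)@(7, 7): e=[38,8,34] → #
    (5,3)@(11, 7): e=[-10,40,50] → ·
    (3,4)@(7, 9): e=[18,8,54] → #
    (4,4)@(9, 9): e=[-6,24,62] → ·
    (3,5)@(7, 11): e=[-2,8,74] → ·
  covered (10 px):
    · · · · · · · #
    · · · · # # # ·
    · · · # # # · ·
    · · · # # · · ·
    · · · # · · · ·
    · · · · · · · ·
    · · · · · · · ·
    · · · · · · · ·
    · · · · · · · ·
    · · · · · · · ·
    · · · · · · · ·
T3:
  2·area = 48  (B↔C swapped to make it positive)
  edge (4, 0)→(8, 4): d=(4,4) right/bottom  bias=-1
  edge (8, 4)→(0, 8): d=(-8,4) right/bottom  bias=-1
  edge (0, 8)→(4, 0): d=(4,-8) top-left  bias=+0
    (2,0)@(5, 1): e=[0,36,12] → ·  [on edge]
    (1,1)@(3, 3): e=[16,28,4] → #
    (2,1)@(5, 3): e=[8,20,20] → #
    (3,1)@(7, 3): e=[0,12,36] → ·  [on edge]
    (1,2)@(3, 5): e=[24,12,12] → #
    (3,2)@(7, 5): e=[8,-4,44] → ·
    (4,2)@(9, 5): e=[0,-12,60] → ·  [on edge]
    (0,3)@(1, 7): e=[40,4,4] → #
    (1,3)@(3, 7): e=[32,-4,20] → ·
    (2,3)@(5, 7): e=[24,-12,36] → ·
    (5,3)@(11, 7): e=[0,-36,84] → ·  [on edge]
    (0,4)@(1, 9): e=[48,-12,12] → ·
    (6,4)@(13, 9): e=[0,-60,108] → ·  [on edge]
    (7,5)@(15, 11): e=[0,-84,132] → ·  [on edge]
  covered (5 px):
    · · · · · · · ·
    · # # · · · · ·
    · # # · · · · ·
    # · · · · · · ·
    · · · · · · · ·
    · · · · · · · ·
    · · · · · · · ·
    · · · · · · · ·
    · · · · · · · ·
    · · · · · · · ·
    · · · · · · · ·
T4:
  2·area = 72
  edge (2, 8)→(6, 2): d=(4,-6) top-left  bias=+0
  edge (6, 2)→(14, 8): d=(8,6) right/bottom  bias=-1
  edge (14, 8)→(2, 8): d=(-12,0) right/bottom  bias=-1
    (3,1)@(7, 3): e=[10,2,60] → #
    (4,1)@(9, 3): e=[22,-10,60] → ·
    (2,2)@(5, 5): e=[6,30,36] → #
    (4,2)@(9, 5): e=[30,6,36] → #
    (5,2)@(11, 5): e=[42,-6,36] → ·
    (1,3)@(3, 7): e=[2,58,12] → #
    (5,3)@(11, 7): e=[50,10,12] → #
    (6,3)@(13, 7): e=[62,-2,12] → ·
    (1,4)@(3, 9): e=[10,74,-12] → ·
    (2,4)@(5, 9): e=[22,62,-12] → ·
    (3,4)@(7, 9): e=[34,50,-12] → ·
    (4,4)@(9, 9): e=[46,38,-12] → ·
  covered (9 px):
    · · · · · · · ·
    · · · # · · · ·
    · · # # # · · ·
    · # # # # # · ·
    · · · · · · · ·
    · · · · · · · ·
    · · · · · · · ·
    · · · · · · · ·
    · · · · · · · ·
    · · · · · · · ·
    · · · · · · · ·

Result: 34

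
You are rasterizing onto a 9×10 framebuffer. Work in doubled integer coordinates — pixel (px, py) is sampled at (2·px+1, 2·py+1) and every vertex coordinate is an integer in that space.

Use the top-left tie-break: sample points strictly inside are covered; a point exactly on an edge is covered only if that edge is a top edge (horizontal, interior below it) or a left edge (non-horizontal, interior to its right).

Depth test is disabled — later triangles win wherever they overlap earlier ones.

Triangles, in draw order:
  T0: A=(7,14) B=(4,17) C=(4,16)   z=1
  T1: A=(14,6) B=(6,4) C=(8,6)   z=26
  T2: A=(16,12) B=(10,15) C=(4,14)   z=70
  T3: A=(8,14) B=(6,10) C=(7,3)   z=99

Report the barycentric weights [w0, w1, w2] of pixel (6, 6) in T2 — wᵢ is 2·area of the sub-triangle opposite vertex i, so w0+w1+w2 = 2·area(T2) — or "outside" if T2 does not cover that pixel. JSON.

T0:
  2·area = 3
  edge (7, 14)→(4, 17): d=(-3,3) right/bottom  bias=-1
  edge (4, 17)→(4, 16): d=(0,-1) top-left  bias=+0
  edge (4, 16)→(7, 14): d=(3,-2) top-left  bias=+0
  covered (0 px):
    · · · · · · · · ·
    · · · · · · · · ·
    · · · · · · · · ·
    · · · · · · · · ·
    · · · · · · · · ·
    · · · · · · · · ·
    · · · · · · · · ·
    · · · · · · · · ·
    · · · · · · · · ·
    · · · · · · · · ·
T1:
  2·area = 12  (B↔C swapped to make it positive)
  edge (14, 6)→(8, 6): d=(-6,0) right/bottom  bias=-1
  edge (8, 6)→(6, 4): d=(-2,-2) top-left  bias=+0
  edge (6, 4)→(14, 6): d=(8,2) right/bottom  bias=-1
    (1,0)@(3, 1): e=[30,0,-18] → ·  [on edge]
    (2,1)@(5, 3): e=[18,0,-6] → ·  [on edge]
    (3,2)@(7, 5): e=[6,0,6] → █  [on edge]
    (4,2)@(9, 5): e=[6,4,2] → █
    (5,2)@(11, 5): e=[6,8,-2] → ·
    (3,3)@(7, 7): e=[-6,-4,22] → ·
    (4,3)@(9, 7): e=[-6,0,18] → ·  [on edge]
    (5,4)@(11, 9): e=[-18,0,30] → ·  [on edge]
    (6,5)@(13, 11): e=[-30,0,42] → ·  [on edge]
    (7,6)@(15, 13): e=[-42,0,54] → ·  [on edge]
    (8,7)@(17, 15): e=[-54,0,66] → ·  [on edge]
  covered (2 px):
    · · · · · · · · ·
    · · · · · · · · ·
    · · · █ █ · · · ·
    · · · · · · · · ·
    · · · · · · · · ·
    · · · · · · · · ·
    · · · · · · · · ·
    · · · · · · · · ·
    · · · · · · · · ·
    · · · · · · · · ·
T2:
  2·area = 24
  edge (16, 12)→(10, 15): d=(-6,3) right/bottom  bias=-1
  edge (10, 15)→(4, 14): d=(-6,-1) top-left  bias=+0
  edge (4, 14)→(16, 12): d=(12,-2) top-left  bias=+0
    (5,6)@(11, 13): e=[9,13,2] → █
    (6,6)@(13, 13): e=[3,15,6] → █
    (7,6)@(15, 13): e=[-3,17,10] → ·
    (5,7)@(11, 15): e=[-3,1,26] → ·
    (6,7)@(13, 15): e=[-9,3,30] → ·
  covered (2 px):
    · · · · · · · · ·
    · · · · · · · · ·
    · · · · · · · · ·
    · · · · · · · · ·
    · · · · · · · · ·
    · · · · · · · · ·
    · · · · · █ █ · ·
    · · · · · · · · ·
    · · · · · · · · ·
    · · · · · · · · ·
T3:
  2·area = 18
  edge (8, 14)→(6, 10): d=(-2,-4) top-left  bias=+0
  edge (6, 10)→(7, 3): d=(1,-7) top-left  bias=+0
  edge (7, 3)→(8, 14): d=(1,11) right/bottom  bias=-1
    (3,1)@(7, 3): e=[18,0,0] → ·  [on edge]
    (3,2)@(7, 5): e=[14,2,2] → █
    (4,2)@(9, 5): e=[22,16,-20] → ·
    (3,3)@(7, 7): e=[10,4,4] → █
    (4,3)@(9, 7): e=[18,18,-18] → ·
    (3,4)@(7, 9): e=[6,6,6] → █
    (4,4)@(9, 9): e=[14,20,-16] → ·
    (3,5)@(7, 11): e=[2,8,8] → █
    (4,5)@(9, 11): e=[10,22,-14] → ·
    (3,6)@(7, 13): e=[-2,10,10] → ·
    (2,8)@(5, 17): e=[-18,0,36] → ·  [on edge]
  covered (4 px):
    · · · · · · · · ·
    · · · · · · · · ·
    · · · █ · · · · ·
    · · · █ · · · · ·
    · · · █ · · · · ·
    · · · █ · · · · ·
    · · · · · · · · ·
    · · · · · · · · ·
    · · · · · · · · ·
    · · · · · · · · ·

Answer: [15,6,3]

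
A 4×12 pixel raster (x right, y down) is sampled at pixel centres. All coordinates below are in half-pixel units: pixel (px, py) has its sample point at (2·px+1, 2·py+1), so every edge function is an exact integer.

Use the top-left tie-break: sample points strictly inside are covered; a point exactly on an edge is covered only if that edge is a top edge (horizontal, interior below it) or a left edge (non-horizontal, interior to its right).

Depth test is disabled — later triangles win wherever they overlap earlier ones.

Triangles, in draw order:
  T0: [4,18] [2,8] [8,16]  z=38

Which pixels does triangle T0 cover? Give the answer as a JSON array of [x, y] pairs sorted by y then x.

T0:
  2·area = 44
  edge (4, 18)→(2, 8): d=(-2,-10) top-left  bias=+0
  edge (2, 8)→(8, 16): d=(6,8) right/bottom  bias=-1
  edge (8, 16)→(4, 18): d=(-4,2) right/bottom  bias=-1
    (0,1)@(1, 3): e=[0,-22,66] → ·  [on edge]
    (1,5)@(3, 11): e=[4,10,30] → #
    (2,5)@(5, 11): e=[24,-6,26] → ·
    (1,6)@(3, 13): e=[0,22,22] → #  [on edge]
    (2,6)@(5, 13): e=[20,6,18] → #
    (3,6)@(7, 13): e=[40,-10,14] → ·
    (1,7)@(3, 15): e=[-4,34,14] → ·
    (2,7)@(5, 15): e=[16,18,10] → #
    (3,7)@(7, 15): e=[36,2,6] → #
    (2,8)@(5, 17): e=[12,30,2] → #
    (3,8)@(7, 17): e=[32,14,-2] → ·
    (2,9)@(5, 19): e=[8,42,-6] → ·
    (2,11)@(5, 23): e=[0,66,-22] → ·  [on edge]
  covered (6 px):
    · · · ·
    · · · ·
    · · · ·
    · · · ·
    · · · ·
    · # · ·
    · # # ·
    · · # #
    · · # ·
    · · · ·
    · · · ·
    · · · ·

Result: [[1,5],[1,6],[2,6],[2,7],[3,7],[2,8]]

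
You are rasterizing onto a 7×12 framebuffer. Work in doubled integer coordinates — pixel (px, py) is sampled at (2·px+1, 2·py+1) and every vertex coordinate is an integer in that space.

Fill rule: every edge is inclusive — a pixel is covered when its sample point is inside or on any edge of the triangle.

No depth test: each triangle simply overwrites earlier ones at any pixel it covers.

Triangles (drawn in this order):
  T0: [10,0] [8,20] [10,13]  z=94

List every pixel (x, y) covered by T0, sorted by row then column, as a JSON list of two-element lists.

T0:
  2·area = 26  (B↔C swapped to make it positive)
  edge (10, 0)→(10, 13): d=(0,13) inclusive
  edge (10, 13)→(8, 20): d=(-2,7) inclusive
  edge (8, 20)→(10, 0): d=(2,-20) inclusive
    (4,5)@(9, 11): e=[13,11,2] → █
    (5,5)@(11, 11): e=[-13,-3,42] → ·
    (4,6)@(9, 13): e=[13,7,6] → █
    (5,6)@(11, 13): e=[-13,-7,46] → ·
    (4,7)@(9, 15): e=[13,3,10] → █
    (5,7)@(11, 15): e=[-13,-11,50] → ·
    (4,8)@(9, 17): e=[13,-1,14] → ·
  covered (3 px):
    · · · · · · ·
    · · · · · · ·
    · · · · · · ·
    · · · · · · ·
    · · · · · · ·
    · · · · █ · ·
    · · · · █ · ·
    · · · · █ · ·
    · · · · · · ·
    · · · · · · ·
    · · · · · · ·
    · · · · · · ·

Result: [[4,5],[4,6],[4,7]]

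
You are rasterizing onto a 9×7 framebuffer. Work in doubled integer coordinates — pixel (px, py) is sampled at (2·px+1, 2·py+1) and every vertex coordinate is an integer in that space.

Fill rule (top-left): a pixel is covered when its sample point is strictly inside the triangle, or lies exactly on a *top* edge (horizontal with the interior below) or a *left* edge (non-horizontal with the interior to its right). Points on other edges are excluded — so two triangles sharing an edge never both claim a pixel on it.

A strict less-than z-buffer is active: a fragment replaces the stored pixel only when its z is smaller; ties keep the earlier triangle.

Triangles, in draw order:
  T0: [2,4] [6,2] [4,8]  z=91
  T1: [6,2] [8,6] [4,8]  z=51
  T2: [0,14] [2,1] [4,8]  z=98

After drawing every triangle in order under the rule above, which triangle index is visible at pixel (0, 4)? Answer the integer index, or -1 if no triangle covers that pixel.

T0:
  2·area = 20
  edge (2, 4)→(6, 2): d=(4,-2) top-left  bias=+0
  edge (6, 2)→(4, 8): d=(-2,6) right/bottom  bias=-1
  edge (4, 8)→(2, 4): d=(-2,-4) top-left  bias=+0
    (2,1)@(5, 3): e=[2,4,14] → X
    (3,1)@(7, 3): e=[6,-8,22] → .
    (1,2)@(3, 5): e=[6,12,2] → X
    (2,2)@(5, 5): e=[10,0,10] → .  [on edge]
    (1,3)@(3, 7): e=[14,8,-2] → .
    (1,5)@(3, 11): e=[30,0,-10] → .  [on edge]
  covered (2 px):
    . . . . . . . . .
    . . X . . . . . .
    . X . . . . . . .
    . . . . . . . . .
    . . . . . . . . .
    . . . . . . . . .
    . . . . . . . . .
T1:
  2·area = 20
  edge (6, 2)→(8, 6): d=(2,4) right/bottom  bias=-1
  edge (8, 6)→(4, 8): d=(-4,2) right/bottom  bias=-1
  edge (4, 8)→(6, 2): d=(2,-6) top-left  bias=+0
    (2,2)@(5, 5): e=[10,10,0] → X  [on edge]
    (3,2)@(7, 5): e=[2,6,12] → X
    (4,2)@(9, 5): e=[-6,2,24] → .
    (2,3)@(5, 7): e=[14,2,4] → X
    (3,3)@(7, 7): e=[6,-2,16] → .
    (2,4)@(5, 9): e=[18,-6,8] → .
    (1,5)@(3, 11): e=[30,-10,0] → .  [on edge]
  covered (3 px):
    . . . . . . . . .
    . . . . . . . . .
    . . X X . . . . .
    . . X . . . . . .
    . . . . . . . . .
    . . . . . . . . .
    . . . . . . . . .
T2:
  2·area = 40
  edge (0, 14)→(2, 1): d=(2,-13) top-left  bias=+0
  edge (2, 1)→(4, 8): d=(2,7) right/bottom  bias=-1
  edge (4, 8)→(0, 14): d=(-4,6) right/bottom  bias=-1
    (1,2)@(3, 5): e=[21,1,18] → X
    (2,2)@(5, 5): e=[47,-13,6] → .
    (1,3)@(3, 7): e=[25,5,10] → X
    (2,3)@(5, 7): e=[51,-9,-2] → .
    (0,4)@(1, 9): e=[3,23,14] → X
    (2,4)@(5, 9): e=[55,-5,-10] → .
    (0,5)@(1, 11): e=[7,27,6] → X
    (1,5)@(3, 11): e=[33,13,-6] → .
    (0,6)@(1, 13): e=[11,31,-2] → .
  covered (5 px):
    . . . . . . . . .
    . . . . . . . . .
    . X . . . . . . .
    . X . . . . . . .
    X X . . . . . . .
    X . . . . . . . .
    . . . . . . . . .

Z-buffer (winner per pixel, '.' = empty):
  . . . . . . . . .
  . . 0 . . . . . .
  . 0 1 1 . . . . .
  . 2 1 . . . . . .
  2 2 . . . . . . .
  2 . . . . . . . .
  . . . . . . . . .

Result: 2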